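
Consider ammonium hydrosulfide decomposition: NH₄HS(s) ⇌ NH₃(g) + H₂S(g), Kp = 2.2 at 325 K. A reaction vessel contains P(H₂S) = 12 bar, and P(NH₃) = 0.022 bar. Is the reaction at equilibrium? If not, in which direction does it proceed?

(NH₄HS is a pure solid — omitted from Qp.)
Qp = P(NH₃)·P(H₂S) = (0.022)·(12) = 0.26
Qp = 0.26 < Kp = 2.2, so the forward reaction proceeds.

forward (toward products)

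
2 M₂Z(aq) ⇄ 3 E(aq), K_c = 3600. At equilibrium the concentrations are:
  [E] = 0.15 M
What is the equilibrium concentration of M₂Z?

[M₂Z] = 9.7×10⁻⁴ M

At equilibrium, K_c = [E]³ / [M₂Z]² = 3600.
(0.15)³ / ([M₂Z])² = 3600
[M₂Z]² = 9.38×10⁻⁷ ⇒ [M₂Z] = 9.7×10⁻⁴ M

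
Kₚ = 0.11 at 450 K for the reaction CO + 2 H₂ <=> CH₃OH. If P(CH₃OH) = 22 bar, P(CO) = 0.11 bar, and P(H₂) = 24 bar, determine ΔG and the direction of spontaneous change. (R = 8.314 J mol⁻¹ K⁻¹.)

ΔG = 4.30 kJ/mol; the forward reaction is non-spontaneous

Qₚ = P(CH₃OH) / (P(CO)·P(H₂)²) = (22) / ((0.11)·(24)²) = 0.347
ΔG = RT ln(Qₚ/Kₚ) = (8.314 J mol⁻¹ K⁻¹)(450 K) × ln(0.347/0.11)
   = (3.741 kJ/mol)(1.149) = 4.30 kJ/mol
ΔG > 0, so the forward reaction is non-spontaneous (proceeds in reverse).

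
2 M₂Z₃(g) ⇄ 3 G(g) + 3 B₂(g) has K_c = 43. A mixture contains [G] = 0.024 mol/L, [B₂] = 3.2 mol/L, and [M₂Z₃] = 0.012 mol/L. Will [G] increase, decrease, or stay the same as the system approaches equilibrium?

increase

Q_c = [G]³·[B₂]³ / [M₂Z₃]² = (0.024)³·(3.2)³ / (0.012)² = 3.1
Q_c = 3.1 < K_c = 43: net forward reaction.
G is a product, so it increases.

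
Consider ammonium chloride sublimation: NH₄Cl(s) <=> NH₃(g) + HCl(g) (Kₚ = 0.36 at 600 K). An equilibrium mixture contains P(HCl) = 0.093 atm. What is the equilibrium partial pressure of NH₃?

(NH₄Cl is a pure solid — omitted from Kₚ.)
At equilibrium, Kₚ = P(NH₃)·P(HCl) = 0.36.
(P(NH₃))·(0.093) = 0.36
P(NH₃) = 3.87 = 3.9 atm

P(NH₃) = 3.9 atm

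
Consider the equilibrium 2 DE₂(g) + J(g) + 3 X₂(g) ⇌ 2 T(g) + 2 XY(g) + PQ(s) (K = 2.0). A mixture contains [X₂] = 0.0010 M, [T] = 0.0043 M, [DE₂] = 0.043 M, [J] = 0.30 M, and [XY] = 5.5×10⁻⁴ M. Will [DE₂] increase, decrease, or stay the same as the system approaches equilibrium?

increase

(PQ is a pure solid — omitted from Q.)
Q = [T]²·[XY]² / ([DE₂]²·[J]·[X₂]³) = (0.0043)²·(5.5×10⁻⁴)² / ((0.043)²·(0.30)·(0.0010)³) = 10
Q = 10 > K = 2.0: net reverse reaction.
DE₂ is a reactant, so it increases.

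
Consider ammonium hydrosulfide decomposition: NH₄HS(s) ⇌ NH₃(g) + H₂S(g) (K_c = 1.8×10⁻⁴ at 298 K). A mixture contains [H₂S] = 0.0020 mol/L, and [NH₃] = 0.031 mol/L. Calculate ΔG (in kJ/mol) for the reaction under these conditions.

ΔG = -2.64 kJ/mol

(NH₄HS is a pure solid — omitted from Q_c.)
Q_c = [NH₃]·[H₂S] = (0.031)·(0.0020) = 6.20×10⁻⁵
ΔG = RT ln(Q_c/K_c) = (8.314 J mol⁻¹ K⁻¹)(298 K) × ln(6.20×10⁻⁵/1.8×10⁻⁴)
   = (2.478 kJ/mol)(-1.066) = -2.64 kJ/mol
ΔG < 0, so the forward reaction is spontaneous (proceeds forward).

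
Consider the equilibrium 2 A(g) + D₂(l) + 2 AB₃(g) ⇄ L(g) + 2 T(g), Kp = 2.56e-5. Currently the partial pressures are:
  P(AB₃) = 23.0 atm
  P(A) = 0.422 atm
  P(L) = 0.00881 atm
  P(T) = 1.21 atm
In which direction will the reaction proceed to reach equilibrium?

(D₂ is a pure liquid — omitted from Qp.)
Qp = P(L)·P(T)² / (P(A)²·P(AB₃)²) = (0.00881)·(1.21)² / ((0.422)²·(23.0)²) = 1.37e-4
Qp = 1.37e-4 > Kp = 2.56e-5, so the reverse reaction proceeds.

in the reverse direction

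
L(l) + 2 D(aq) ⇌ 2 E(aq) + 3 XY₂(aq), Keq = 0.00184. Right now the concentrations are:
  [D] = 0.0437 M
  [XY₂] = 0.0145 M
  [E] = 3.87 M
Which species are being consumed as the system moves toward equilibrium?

(L is a pure liquid — omitted from Q.)
Q = [E]²·[XY₂]³ / [D]² = (3.87)²·(0.0145)³ / (0.0437)² = 0.0239
Q = 0.0239 > Keq = 0.00184: net reverse reaction.

E, XY₂ (products)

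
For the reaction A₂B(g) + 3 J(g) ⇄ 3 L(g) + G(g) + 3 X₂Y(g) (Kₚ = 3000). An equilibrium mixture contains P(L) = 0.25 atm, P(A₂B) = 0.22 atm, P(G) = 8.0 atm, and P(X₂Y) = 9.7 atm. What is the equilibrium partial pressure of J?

At equilibrium, Kₚ = P(L)³·P(G)·P(X₂Y)³ / (P(A₂B)·P(J)³) = 3000.
(0.25)³·(8.0)·(9.7)³ / ((0.22)·(P(J))³) = 3000
P(J)³ = 0.173 ⇒ P(J) = 0.56 atm

P(J) = 0.56 atm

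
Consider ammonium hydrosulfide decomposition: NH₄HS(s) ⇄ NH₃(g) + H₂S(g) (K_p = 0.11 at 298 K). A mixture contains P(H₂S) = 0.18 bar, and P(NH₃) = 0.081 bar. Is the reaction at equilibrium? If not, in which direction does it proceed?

in the forward direction

(NH₄HS is a pure solid — omitted from Q_p.)
Q_p = P(NH₃)·P(H₂S) = (0.081)·(0.18) = 0.015
Q_p = 0.015 < K_p = 0.11, so the forward reaction proceeds.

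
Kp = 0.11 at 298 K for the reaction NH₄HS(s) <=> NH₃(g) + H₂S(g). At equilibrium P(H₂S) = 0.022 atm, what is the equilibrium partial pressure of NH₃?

P(NH₃) = 5.0 atm

(NH₄HS is a pure solid — omitted from Kp.)
At equilibrium, Kp = P(NH₃)·P(H₂S) = 0.11.
(P(NH₃))·(0.022) = 0.11
P(NH₃) = 5.00 = 5.0 atm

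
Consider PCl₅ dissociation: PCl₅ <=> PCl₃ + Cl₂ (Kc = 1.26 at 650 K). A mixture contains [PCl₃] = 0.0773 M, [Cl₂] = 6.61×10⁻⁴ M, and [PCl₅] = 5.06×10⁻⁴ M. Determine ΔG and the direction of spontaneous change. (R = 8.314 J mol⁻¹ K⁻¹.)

ΔG = -13.6 kJ/mol; the forward reaction is spontaneous

Qc = [PCl₃]·[Cl₂] / [PCl₅] = (0.0773)·(6.61×10⁻⁴) / (5.06×10⁻⁴) = 0.101
ΔG = RT ln(Qc/Kc) = (8.314 J mol⁻¹ K⁻¹)(650 K) × ln(0.101/1.26)
   = (5.404 kJ/mol)(-2.524) = -13.6 kJ/mol
ΔG < 0, so the forward reaction is spontaneous (proceeds forward).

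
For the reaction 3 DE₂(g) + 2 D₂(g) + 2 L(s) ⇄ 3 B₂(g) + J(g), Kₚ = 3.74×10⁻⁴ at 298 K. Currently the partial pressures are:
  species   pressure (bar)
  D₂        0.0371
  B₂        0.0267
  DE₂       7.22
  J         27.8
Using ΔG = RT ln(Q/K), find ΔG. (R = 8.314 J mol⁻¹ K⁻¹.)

ΔG = 2.49 kJ/mol

(L is a pure solid — omitted from Qₚ.)
Qₚ = P(B₂)³·P(J) / (P(DE₂)³·P(D₂)²) = (0.0267)³·(27.8) / ((7.22)³·(0.0371)²) = 0.00102
ΔG = RT ln(Qₚ/Kₚ) = (8.314 J mol⁻¹ K⁻¹)(298 K) × ln(0.00102/3.74×10⁻⁴)
   = (2.478 kJ/mol)(1.003) = 2.49 kJ/mol
ΔG > 0, so the forward reaction is non-spontaneous (proceeds in reverse).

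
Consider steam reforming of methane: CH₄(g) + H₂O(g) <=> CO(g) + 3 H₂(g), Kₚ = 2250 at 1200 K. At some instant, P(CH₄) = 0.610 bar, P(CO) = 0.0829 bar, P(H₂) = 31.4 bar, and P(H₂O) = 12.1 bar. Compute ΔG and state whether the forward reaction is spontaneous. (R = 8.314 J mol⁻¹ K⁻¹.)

ΔG = -18.6 kJ/mol; the forward reaction is spontaneous

Qₚ = P(CO)·P(H₂)³ / (P(CH₄)·P(H₂O)) = (0.0829)·(31.4)³ / ((0.610)·(12.1)) = 348
ΔG = RT ln(Qₚ/Kₚ) = (8.314 J mol⁻¹ K⁻¹)(1200 K) × ln(348/2250)
   = (9.977 kJ/mol)(-1.866) = -18.6 kJ/mol
ΔG < 0, so the forward reaction is spontaneous (proceeds forward).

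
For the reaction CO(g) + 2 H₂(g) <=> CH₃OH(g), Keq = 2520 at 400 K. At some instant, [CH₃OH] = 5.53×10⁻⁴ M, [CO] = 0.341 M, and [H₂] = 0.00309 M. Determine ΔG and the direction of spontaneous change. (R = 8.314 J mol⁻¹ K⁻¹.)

Q = [CH₃OH] / ([CO]·[H₂]²) = (5.53×10⁻⁴) / ((0.341)·(0.00309)²) = 170
ΔG = RT ln(Q/Keq) = (8.314 J mol⁻¹ K⁻¹)(400 K) × ln(170/2520)
   = (3.326 kJ/mol)(-2.696) = -8.97 kJ/mol
ΔG < 0, so the forward reaction is spontaneous (proceeds forward).

ΔG = -8.97 kJ/mol; the forward reaction is spontaneous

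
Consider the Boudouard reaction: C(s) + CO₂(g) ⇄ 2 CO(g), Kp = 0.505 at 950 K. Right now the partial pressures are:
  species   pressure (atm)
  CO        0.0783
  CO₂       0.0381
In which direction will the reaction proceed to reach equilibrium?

(C is a pure solid — omitted from Qp.)
Qp = P(CO)² / P(CO₂) = (0.0783)² / (0.0381) = 0.161
Qp = 0.161 < Kp = 0.505, so the forward reaction proceeds.

in the forward direction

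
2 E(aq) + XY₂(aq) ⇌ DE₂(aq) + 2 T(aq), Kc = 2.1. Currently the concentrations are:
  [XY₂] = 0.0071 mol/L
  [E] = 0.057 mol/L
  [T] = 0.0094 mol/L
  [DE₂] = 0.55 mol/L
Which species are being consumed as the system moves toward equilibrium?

Qc = [DE₂]·[T]² / ([E]²·[XY₂]) = (0.55)·(0.0094)² / ((0.057)²·(0.0071)) = 2.1
Qc = 2.1 = Kc; the system is at equilibrium.

none (at equilibrium)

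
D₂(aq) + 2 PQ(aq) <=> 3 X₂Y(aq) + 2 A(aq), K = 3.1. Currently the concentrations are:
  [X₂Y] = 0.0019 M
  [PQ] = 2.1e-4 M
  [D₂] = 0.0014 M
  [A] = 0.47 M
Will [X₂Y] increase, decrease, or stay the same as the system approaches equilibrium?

Q = [X₂Y]³·[A]² / ([D₂]·[PQ]²) = (0.0019)³·(0.47)² / ((0.0014)·(2.1e-4)²) = 25
Q = 25 > K = 3.1: net reverse reaction.
X₂Y is a product, so it decreases.

decrease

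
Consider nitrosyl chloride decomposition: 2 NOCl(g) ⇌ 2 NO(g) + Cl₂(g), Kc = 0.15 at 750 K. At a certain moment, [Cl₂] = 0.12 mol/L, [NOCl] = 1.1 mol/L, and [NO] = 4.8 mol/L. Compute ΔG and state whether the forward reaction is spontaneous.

Qc = [NO]²·[Cl₂] / [NOCl]² = (4.8)²·(0.12) / (1.1)² = 2.28
ΔG = RT ln(Qc/Kc) = (8.314 J mol⁻¹ K⁻¹)(750 K) × ln(2.28/0.15)
   = (6.236 kJ/mol)(2.721) = 17.0 kJ/mol
ΔG > 0, so the forward reaction is non-spontaneous (proceeds in reverse).

ΔG = 17.0 kJ/mol; the forward reaction is non-spontaneous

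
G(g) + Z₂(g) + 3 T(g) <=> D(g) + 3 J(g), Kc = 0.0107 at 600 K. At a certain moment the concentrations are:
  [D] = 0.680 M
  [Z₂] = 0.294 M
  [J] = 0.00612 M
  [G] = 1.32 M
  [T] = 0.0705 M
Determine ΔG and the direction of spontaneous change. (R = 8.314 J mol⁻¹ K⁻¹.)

Qc = [D]·[J]³ / ([G]·[Z₂]·[T]³) = (0.680)·(0.00612)³ / ((1.32)·(0.294)·(0.0705)³) = 0.00115
ΔG = RT ln(Qc/Kc) = (8.314 J mol⁻¹ K⁻¹)(600 K) × ln(0.00115/0.0107)
   = (4.988 kJ/mol)(-2.230) = -11.1 kJ/mol
ΔG < 0, so the forward reaction is spontaneous (proceeds forward).

ΔG = -11.1 kJ/mol; the forward reaction is spontaneous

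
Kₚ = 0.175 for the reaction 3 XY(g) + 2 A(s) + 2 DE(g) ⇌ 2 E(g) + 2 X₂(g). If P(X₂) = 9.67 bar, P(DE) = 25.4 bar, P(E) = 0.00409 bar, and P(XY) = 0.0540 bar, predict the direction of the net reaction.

to the right

(A is a pure solid — omitted from Qₚ.)
Qₚ = P(E)²·P(X₂)² / (P(XY)³·P(DE)²) = (0.00409)²·(9.67)² / ((0.0540)³·(25.4)²) = 0.0154
Qₚ = 0.0154 < Kₚ = 0.175, so the forward reaction proceeds.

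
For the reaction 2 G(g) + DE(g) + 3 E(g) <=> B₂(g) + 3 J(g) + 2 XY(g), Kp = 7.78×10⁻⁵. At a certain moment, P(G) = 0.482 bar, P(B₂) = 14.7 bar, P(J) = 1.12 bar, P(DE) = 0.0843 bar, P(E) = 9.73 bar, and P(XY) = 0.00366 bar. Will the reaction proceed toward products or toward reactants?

Qp = P(B₂)·P(J)³·P(XY)² / (P(G)²·P(DE)·P(E)³) = (14.7)·(1.12)³·(0.00366)² / ((0.482)²·(0.0843)·(9.73)³) = 1.53×10⁻⁵
Qp = 1.53×10⁻⁵ < Kp = 7.78×10⁻⁵, so the forward reaction proceeds.

forward (toward products)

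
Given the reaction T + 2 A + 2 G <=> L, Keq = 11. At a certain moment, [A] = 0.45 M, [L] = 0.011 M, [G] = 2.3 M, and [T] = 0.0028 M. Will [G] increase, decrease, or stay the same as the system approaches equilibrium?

decrease

Q = [L] / ([T]·[A]²·[G]²) = (0.011) / ((0.0028)·(0.45)²·(2.3)²) = 3.7
Q = 3.7 < Keq = 11: net forward reaction.
G is a reactant, so it decreases.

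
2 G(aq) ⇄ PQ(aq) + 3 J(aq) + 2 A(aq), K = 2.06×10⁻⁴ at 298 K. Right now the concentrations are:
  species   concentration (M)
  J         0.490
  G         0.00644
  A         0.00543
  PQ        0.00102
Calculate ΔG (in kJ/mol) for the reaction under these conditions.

ΔG = -2.18 kJ/mol

Q = [PQ]·[J]³·[A]² / [G]² = (0.00102)·(0.490)³·(0.00543)² / (0.00644)² = 8.53×10⁻⁵
ΔG = RT ln(Q/K) = (8.314 J mol⁻¹ K⁻¹)(298 K) × ln(8.53×10⁻⁵/2.06×10⁻⁴)
   = (2.478 kJ/mol)(-0.8817) = -2.18 kJ/mol
ΔG < 0, so the forward reaction is spontaneous (proceeds forward).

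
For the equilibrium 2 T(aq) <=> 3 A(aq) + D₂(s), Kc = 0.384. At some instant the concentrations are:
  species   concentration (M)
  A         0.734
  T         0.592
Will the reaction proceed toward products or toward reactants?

(D₂ is a pure solid — omitted from Qc.)
Qc = [A]³ / [T]² = (0.734)³ / (0.592)² = 1.13
Qc = 1.13 > Kc = 0.384, so the reverse reaction proceeds.

reverse (toward reactants)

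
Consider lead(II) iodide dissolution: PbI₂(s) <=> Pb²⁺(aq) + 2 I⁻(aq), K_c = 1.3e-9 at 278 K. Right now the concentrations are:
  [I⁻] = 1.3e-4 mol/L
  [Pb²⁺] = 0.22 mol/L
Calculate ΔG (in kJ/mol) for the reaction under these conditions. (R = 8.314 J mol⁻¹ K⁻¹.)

ΔG = 2.43 kJ/mol

(PbI₂ is a pure solid — omitted from Q_c.)
Q_c = [Pb²⁺]·[I⁻]² = (0.22)·(1.3e-4)² = 3.72e-9
ΔG = RT ln(Q_c/K_c) = (8.314 J mol⁻¹ K⁻¹)(278 K) × ln(3.72e-9/1.3e-9)
   = (2.311 kJ/mol)(1.051) = 2.43 kJ/mol
ΔG > 0, so the forward reaction is non-spontaneous (proceeds in reverse).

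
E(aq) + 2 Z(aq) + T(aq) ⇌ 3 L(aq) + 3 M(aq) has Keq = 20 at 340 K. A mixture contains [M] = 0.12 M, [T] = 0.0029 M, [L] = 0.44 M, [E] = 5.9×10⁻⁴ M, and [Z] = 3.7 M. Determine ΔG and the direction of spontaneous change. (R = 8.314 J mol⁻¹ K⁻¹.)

ΔG = -3.27 kJ/mol; the forward reaction is spontaneous

Q = [L]³·[M]³ / ([E]·[Z]²·[T]) = (0.44)³·(0.12)³ / ((5.9×10⁻⁴)·(3.7)²·(0.0029)) = 6.28
ΔG = RT ln(Q/Keq) = (8.314 J mol⁻¹ K⁻¹)(340 K) × ln(6.28/20)
   = (2.827 kJ/mol)(-1.158) = -3.27 kJ/mol
ΔG < 0, so the forward reaction is spontaneous (proceeds forward).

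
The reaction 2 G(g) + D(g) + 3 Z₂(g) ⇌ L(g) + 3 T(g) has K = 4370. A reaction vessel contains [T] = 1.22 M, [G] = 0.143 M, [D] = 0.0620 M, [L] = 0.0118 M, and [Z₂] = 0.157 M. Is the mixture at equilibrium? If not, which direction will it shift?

yes, at equilibrium

Q = [L]·[T]³ / ([G]²·[D]·[Z₂]³) = (0.0118)·(1.22)³ / ((0.143)²·(0.0620)·(0.157)³) = 4370
Q = 4370 = K; the system is at equilibrium.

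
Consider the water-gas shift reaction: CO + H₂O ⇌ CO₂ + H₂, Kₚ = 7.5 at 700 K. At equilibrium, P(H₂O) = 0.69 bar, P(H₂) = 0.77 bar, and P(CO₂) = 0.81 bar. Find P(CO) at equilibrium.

P(CO) = 0.12 bar

At equilibrium, Kₚ = P(CO₂)·P(H₂) / (P(CO)·P(H₂O)) = 7.5.
(0.81)·(0.77) / ((P(CO))·(0.69)) = 7.5
P(CO) = 0.121 = 0.12 bar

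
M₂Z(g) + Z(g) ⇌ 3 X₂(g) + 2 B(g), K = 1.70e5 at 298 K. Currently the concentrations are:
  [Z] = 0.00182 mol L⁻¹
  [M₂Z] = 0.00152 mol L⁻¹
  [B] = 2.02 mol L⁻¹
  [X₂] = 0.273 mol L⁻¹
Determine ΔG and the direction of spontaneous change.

Q = [X₂]³·[B]² / ([M₂Z]·[Z]) = (0.273)³·(2.02)² / ((0.00152)·(0.00182)) = 30000
ΔG = RT ln(Q/K) = (8.314 J mol⁻¹ K⁻¹)(298 K) × ln(30000/1.70e5)
   = (2.478 kJ/mol)(-1.735) = -4.30 kJ/mol
ΔG < 0, so the forward reaction is spontaneous (proceeds forward).

ΔG = -4.30 kJ/mol; the forward reaction is spontaneous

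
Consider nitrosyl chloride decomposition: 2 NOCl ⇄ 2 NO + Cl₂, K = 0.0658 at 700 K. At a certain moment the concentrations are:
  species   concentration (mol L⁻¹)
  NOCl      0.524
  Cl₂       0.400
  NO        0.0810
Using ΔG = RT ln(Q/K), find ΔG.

ΔG = -11.2 kJ/mol

Q = [NO]²·[Cl₂] / [NOCl]² = (0.0810)²·(0.400) / (0.524)² = 0.00956
ΔG = RT ln(Q/K) = (8.314 J mol⁻¹ K⁻¹)(700 K) × ln(0.00956/0.0658)
   = (5.820 kJ/mol)(-1.929) = -11.2 kJ/mol
ΔG < 0, so the forward reaction is spontaneous (proceeds forward).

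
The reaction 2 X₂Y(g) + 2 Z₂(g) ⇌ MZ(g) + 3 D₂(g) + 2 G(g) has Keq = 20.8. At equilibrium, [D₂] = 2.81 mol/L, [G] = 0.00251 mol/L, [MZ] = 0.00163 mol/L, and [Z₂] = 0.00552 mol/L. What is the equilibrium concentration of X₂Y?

[X₂Y] = 0.0190 mol/L

At equilibrium, Keq = [MZ]·[D₂]³·[G]² / ([X₂Y]²·[Z₂]²) = 20.8.
(0.00163)·(2.81)³·(0.00251)² / (([X₂Y])²·(0.00552)²) = 20.8
[X₂Y]² = 3.60×10⁻⁴ ⇒ [X₂Y] = 0.0190 mol/L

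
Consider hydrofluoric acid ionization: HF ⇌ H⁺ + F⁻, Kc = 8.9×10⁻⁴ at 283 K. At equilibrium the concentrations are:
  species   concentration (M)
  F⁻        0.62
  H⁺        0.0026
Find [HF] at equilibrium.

At equilibrium, Kc = [H⁺]·[F⁻] / [HF] = 8.9×10⁻⁴.
(0.0026)·(0.62) / ([HF]) = 8.9×10⁻⁴
[HF] = 1.81 = 1.8 M

[HF] = 1.8 M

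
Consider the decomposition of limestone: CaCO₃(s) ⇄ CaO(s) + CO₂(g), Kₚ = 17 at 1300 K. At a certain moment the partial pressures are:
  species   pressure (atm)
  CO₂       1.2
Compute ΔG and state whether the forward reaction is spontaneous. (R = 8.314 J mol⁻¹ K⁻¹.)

(CaCO₃, CaO are pure solids — omitted from Qₚ.)
Qₚ = P(CO₂) = 1.20
ΔG = RT ln(Qₚ/Kₚ) = (8.314 J mol⁻¹ K⁻¹)(1300 K) × ln(1.20/17)
   = (10.81 kJ/mol)(-2.651) = -28.7 kJ/mol
ΔG < 0, so the forward reaction is spontaneous (proceeds forward).

ΔG = -28.7 kJ/mol; the forward reaction is spontaneous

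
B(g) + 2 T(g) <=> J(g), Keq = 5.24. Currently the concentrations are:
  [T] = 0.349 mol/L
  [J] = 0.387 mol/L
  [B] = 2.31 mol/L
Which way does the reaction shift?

to the right

Q = [J] / ([B]·[T]²) = (0.387) / ((2.31)·(0.349)²) = 1.38
Q = 1.38 < Keq = 5.24, so the forward reaction proceeds.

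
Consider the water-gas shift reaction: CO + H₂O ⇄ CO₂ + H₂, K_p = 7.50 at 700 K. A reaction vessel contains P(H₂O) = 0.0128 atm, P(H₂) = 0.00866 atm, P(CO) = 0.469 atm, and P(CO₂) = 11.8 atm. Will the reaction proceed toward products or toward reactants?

reverse (toward reactants)

Q_p = P(CO₂)·P(H₂) / (P(CO)·P(H₂O)) = (11.8)·(0.00866) / ((0.469)·(0.0128)) = 17.0
Q_p = 17.0 > K_p = 7.50, so the reverse reaction proceeds.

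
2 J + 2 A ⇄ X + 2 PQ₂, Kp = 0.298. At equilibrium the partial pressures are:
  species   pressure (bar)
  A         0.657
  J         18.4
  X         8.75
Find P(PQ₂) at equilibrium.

P(PQ₂) = 2.23 bar

At equilibrium, Kp = P(X)·P(PQ₂)² / (P(J)²·P(A)²) = 0.298.
(8.75)·(P(PQ₂))² / ((18.4)²·(0.657)²) = 0.298
P(PQ₂)² = 4.98 ⇒ P(PQ₂) = 2.23 bar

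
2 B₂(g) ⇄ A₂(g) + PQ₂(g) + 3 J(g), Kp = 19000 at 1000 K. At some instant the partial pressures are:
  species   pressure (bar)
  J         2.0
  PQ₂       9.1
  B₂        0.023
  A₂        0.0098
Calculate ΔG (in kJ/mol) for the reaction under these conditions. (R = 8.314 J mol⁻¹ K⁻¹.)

Qp = P(A₂)·P(PQ₂)·P(J)³ / P(B₂)² = (0.0098)·(9.1)·(2.0)³ / (0.023)² = 1350
ΔG = RT ln(Qp/Kp) = (8.314 J mol⁻¹ K⁻¹)(1000 K) × ln(1350/19000)
   = (8.314 kJ/mol)(-2.644) = -22.0 kJ/mol
ΔG < 0, so the forward reaction is spontaneous (proceeds forward).

ΔG = -22.0 kJ/mol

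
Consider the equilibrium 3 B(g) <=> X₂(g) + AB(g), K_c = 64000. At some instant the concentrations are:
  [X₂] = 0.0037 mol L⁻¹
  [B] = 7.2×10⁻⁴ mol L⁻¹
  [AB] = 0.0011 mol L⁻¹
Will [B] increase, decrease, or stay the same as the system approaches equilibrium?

decrease

Q_c = [X₂]·[AB] / [B]³ = (0.0037)·(0.0011) / (7.2×10⁻⁴)³ = 11000
Q_c = 11000 < K_c = 64000: net forward reaction.
B is a reactant, so it decreases.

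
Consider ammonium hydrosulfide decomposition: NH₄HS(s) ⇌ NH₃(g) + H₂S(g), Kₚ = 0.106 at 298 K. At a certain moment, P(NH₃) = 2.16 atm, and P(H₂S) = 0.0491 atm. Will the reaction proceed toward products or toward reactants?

(NH₄HS is a pure solid — omitted from Qₚ.)
Qₚ = P(NH₃)·P(H₂S) = (2.16)·(0.0491) = 0.106
Qₚ = 0.106 = Kₚ, so the system is already at equilibrium.

no net change (already at equilibrium)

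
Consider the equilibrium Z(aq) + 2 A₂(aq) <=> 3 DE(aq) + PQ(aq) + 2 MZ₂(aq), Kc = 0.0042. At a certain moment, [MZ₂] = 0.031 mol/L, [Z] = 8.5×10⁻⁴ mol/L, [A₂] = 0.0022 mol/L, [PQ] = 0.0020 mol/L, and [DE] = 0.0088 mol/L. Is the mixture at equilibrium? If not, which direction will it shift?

Qc = [DE]³·[PQ]·[MZ₂]² / ([Z]·[A₂]²) = (0.0088)³·(0.0020)·(0.031)² / ((8.5×10⁻⁴)·(0.0022)²) = 3.2×10⁻⁴
Qc = 3.2×10⁻⁴ < Kc = 0.0042: net forward reaction.

no; Q < K, reaction proceeds forward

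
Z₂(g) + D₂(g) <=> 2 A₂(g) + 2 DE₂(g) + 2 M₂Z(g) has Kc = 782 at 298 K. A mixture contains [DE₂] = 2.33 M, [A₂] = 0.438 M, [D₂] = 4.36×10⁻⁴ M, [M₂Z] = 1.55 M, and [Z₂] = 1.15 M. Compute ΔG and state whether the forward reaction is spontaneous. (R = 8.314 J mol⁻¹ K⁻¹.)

Qc = [A₂]²·[DE₂]²·[M₂Z]² / ([Z₂]·[D₂]) = (0.438)²·(2.33)²·(1.55)² / ((1.15)·(4.36×10⁻⁴)) = 4990
ΔG = RT ln(Qc/Kc) = (8.314 J mol⁻¹ K⁻¹)(298 K) × ln(4990/782)
   = (2.478 kJ/mol)(1.853) = 4.59 kJ/mol
ΔG > 0, so the forward reaction is non-spontaneous (proceeds in reverse).

ΔG = 4.59 kJ/mol; the forward reaction is non-spontaneous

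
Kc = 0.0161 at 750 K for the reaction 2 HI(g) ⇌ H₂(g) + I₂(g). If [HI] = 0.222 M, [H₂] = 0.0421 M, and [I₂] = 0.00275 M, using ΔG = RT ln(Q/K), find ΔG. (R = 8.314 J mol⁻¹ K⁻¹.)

Qc = [H₂]·[I₂] / [HI]² = (0.0421)·(0.00275) / (0.222)² = 0.00235
ΔG = RT ln(Qc/Kc) = (8.314 J mol⁻¹ K⁻¹)(750 K) × ln(0.00235/0.0161)
   = (6.236 kJ/mol)(-1.924) = -12.0 kJ/mol
ΔG < 0, so the forward reaction is spontaneous (proceeds forward).

ΔG = -12.0 kJ/mol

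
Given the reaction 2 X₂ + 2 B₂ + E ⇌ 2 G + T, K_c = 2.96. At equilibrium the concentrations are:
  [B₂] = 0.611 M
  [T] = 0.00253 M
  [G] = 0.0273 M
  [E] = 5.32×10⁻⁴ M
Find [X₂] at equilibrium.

At equilibrium, K_c = [G]²·[T] / ([X₂]²·[B₂]²·[E]) = 2.96.
(0.0273)²·(0.00253) / (([X₂])²·(0.611)²·(5.32×10⁻⁴)) = 2.96
[X₂]² = 0.00321 ⇒ [X₂] = 0.0566 M

[X₂] = 0.0566 M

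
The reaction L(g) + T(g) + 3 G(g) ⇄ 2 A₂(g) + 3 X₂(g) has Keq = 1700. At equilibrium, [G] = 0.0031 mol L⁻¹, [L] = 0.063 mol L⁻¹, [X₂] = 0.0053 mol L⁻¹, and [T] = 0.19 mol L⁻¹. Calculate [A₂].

[A₂] = 2.0 mol L⁻¹

At equilibrium, Keq = [A₂]²·[X₂]³ / ([L]·[T]·[G]³) = 1700.
([A₂])²·(0.0053)³ / ((0.063)·(0.19)·(0.0031)³) = 1700
[A₂]² = 4.07 ⇒ [A₂] = 2.0 mol L⁻¹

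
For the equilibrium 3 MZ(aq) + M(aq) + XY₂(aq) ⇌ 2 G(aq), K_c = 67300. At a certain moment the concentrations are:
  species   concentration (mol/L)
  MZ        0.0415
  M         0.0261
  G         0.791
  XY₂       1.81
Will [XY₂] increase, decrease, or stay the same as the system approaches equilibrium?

Q_c = [G]² / ([MZ]³·[M]·[XY₂]) = (0.791)² / ((0.0415)³·(0.0261)·(1.81)) = 1.85×10⁵
Q_c = 1.85×10⁵ > K_c = 67300: net reverse reaction.
XY₂ is a reactant, so it increases.

increase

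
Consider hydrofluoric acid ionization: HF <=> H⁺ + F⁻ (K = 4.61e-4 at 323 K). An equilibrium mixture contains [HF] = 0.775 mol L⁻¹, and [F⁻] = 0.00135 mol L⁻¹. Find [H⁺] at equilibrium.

[H⁺] = 0.265 mol L⁻¹

At equilibrium, K = [H⁺]·[F⁻] / [HF] = 4.61e-4.
([H⁺])·(0.00135) / (0.775) = 4.61e-4
[H⁺] = 0.265 mol L⁻¹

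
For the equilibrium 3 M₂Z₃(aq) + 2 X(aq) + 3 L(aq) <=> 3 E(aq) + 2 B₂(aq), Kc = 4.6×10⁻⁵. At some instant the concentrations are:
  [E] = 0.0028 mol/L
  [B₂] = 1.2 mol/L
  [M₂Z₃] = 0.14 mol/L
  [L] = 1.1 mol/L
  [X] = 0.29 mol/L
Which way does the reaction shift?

Qc = [E]³·[B₂]² / ([M₂Z₃]³·[X]²·[L]³) = (0.0028)³·(1.2)² / ((0.14)³·(0.29)²·(1.1)³) = 1.0×10⁻⁴
Qc = 1.0×10⁻⁴ > Kc = 4.6×10⁻⁵, so the reverse reaction proceeds.

reverse (toward reactants)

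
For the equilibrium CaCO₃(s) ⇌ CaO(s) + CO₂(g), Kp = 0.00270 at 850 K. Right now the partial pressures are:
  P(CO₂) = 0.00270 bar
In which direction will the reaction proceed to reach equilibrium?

neither direction; the system is at equilibrium

(CaCO₃, CaO are pure solids — omitted from Qp.)
Qp = P(CO₂) = 0.00270
Qp = 0.00270 = Kp, so the system is already at equilibrium.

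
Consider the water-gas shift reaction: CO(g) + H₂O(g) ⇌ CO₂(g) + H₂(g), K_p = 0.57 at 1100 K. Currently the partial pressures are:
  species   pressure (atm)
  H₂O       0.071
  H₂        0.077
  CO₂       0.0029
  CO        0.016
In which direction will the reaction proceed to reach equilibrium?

to the right

Q_p = P(CO₂)·P(H₂) / (P(CO)·P(H₂O)) = (0.0029)·(0.077) / ((0.016)·(0.071)) = 0.20
Q_p = 0.20 < K_p = 0.57, so the forward reaction proceeds.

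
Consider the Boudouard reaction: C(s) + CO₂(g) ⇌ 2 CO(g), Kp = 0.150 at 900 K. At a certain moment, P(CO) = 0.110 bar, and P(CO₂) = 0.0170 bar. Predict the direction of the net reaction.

reverse (toward reactants)

(C is a pure solid — omitted from Qp.)
Qp = P(CO)² / P(CO₂) = (0.110)² / (0.0170) = 0.712
Qp = 0.712 > Kp = 0.150, so the reverse reaction proceeds.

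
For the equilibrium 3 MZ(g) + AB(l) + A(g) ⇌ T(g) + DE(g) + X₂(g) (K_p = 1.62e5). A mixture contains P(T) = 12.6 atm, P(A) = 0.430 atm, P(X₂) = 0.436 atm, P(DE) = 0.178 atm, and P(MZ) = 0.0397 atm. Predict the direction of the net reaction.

to the right

(AB is a pure liquid — omitted from Q_p.)
Q_p = P(T)·P(DE)·P(X₂) / (P(MZ)³·P(A)) = (12.6)·(0.178)·(0.436) / ((0.0397)³·(0.430)) = 36300
Q_p = 36300 < K_p = 1.62e5, so the forward reaction proceeds.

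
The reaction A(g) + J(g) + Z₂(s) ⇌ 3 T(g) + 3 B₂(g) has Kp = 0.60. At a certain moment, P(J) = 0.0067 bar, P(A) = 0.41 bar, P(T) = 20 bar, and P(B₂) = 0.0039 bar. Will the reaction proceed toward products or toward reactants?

in the forward direction

(Z₂ is a pure solid — omitted from Qp.)
Qp = P(T)³·P(B₂)³ / (P(A)·P(J)) = (20)³·(0.0039)³ / ((0.41)·(0.0067)) = 0.17
Qp = 0.17 < Kp = 0.60, so the forward reaction proceeds.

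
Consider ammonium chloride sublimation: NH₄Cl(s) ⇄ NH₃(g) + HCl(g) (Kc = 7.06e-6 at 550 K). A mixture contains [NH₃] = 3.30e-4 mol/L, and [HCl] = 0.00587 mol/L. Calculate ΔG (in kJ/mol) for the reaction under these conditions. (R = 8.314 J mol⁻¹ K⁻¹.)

ΔG = -5.91 kJ/mol

(NH₄Cl is a pure solid — omitted from Qc.)
Qc = [NH₃]·[HCl] = (3.30e-4)·(0.00587) = 1.94e-6
ΔG = RT ln(Qc/Kc) = (8.314 J mol⁻¹ K⁻¹)(550 K) × ln(1.94e-6/7.06e-6)
   = (4.573 kJ/mol)(-1.292) = -5.91 kJ/mol
ΔG < 0, so the forward reaction is spontaneous (proceeds forward).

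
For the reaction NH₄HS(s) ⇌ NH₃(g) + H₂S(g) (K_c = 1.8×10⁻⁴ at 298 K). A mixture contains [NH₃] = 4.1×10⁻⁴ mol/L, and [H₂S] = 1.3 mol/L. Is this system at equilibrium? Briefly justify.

no; Q > K, reaction proceeds in reverse

(NH₄HS is a pure solid — omitted from Q_c.)
Q_c = [NH₃]·[H₂S] = (4.1×10⁻⁴)·(1.3) = 5.3×10⁻⁴
Q_c = 5.3×10⁻⁴ > K_c = 1.8×10⁻⁴: net reverse reaction.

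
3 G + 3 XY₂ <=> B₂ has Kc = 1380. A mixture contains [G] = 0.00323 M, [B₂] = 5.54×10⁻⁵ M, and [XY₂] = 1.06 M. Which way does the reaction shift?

Qc = [B₂] / ([G]³·[XY₂]³) = (5.54×10⁻⁵) / ((0.00323)³·(1.06)³) = 1380
Qc = 1380 = Kc, so the system is already at equilibrium.

neither direction; the system is at equilibrium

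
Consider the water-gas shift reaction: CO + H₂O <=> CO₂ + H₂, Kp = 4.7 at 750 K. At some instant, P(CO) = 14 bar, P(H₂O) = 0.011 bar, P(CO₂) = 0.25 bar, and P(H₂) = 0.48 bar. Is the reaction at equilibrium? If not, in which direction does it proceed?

toward products

Qp = P(CO₂)·P(H₂) / (P(CO)·P(H₂O)) = (0.25)·(0.48) / ((14)·(0.011)) = 0.78
Qp = 0.78 < Kp = 4.7, so the forward reaction proceeds.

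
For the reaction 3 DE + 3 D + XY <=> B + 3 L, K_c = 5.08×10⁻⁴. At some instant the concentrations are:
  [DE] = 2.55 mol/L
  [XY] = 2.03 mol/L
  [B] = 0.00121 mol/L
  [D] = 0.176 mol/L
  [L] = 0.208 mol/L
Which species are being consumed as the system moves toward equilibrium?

DE, D, XY (reactants)

Q_c = [B]·[L]³ / ([DE]³·[D]³·[XY]) = (0.00121)·(0.208)³ / ((2.55)³·(0.176)³·(2.03)) = 5.93×10⁻⁵
Q_c = 5.93×10⁻⁵ < K_c = 5.08×10⁻⁴: net forward reaction.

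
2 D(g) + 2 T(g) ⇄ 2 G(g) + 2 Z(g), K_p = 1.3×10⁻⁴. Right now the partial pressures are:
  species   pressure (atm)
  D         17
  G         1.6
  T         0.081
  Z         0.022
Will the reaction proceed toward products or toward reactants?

Q_p = P(G)²·P(Z)² / (P(D)²·P(T)²) = (1.6)²·(0.022)² / ((17)²·(0.081)²) = 6.5×10⁻⁴
Q_p = 6.5×10⁻⁴ > K_p = 1.3×10⁻⁴, so the reverse reaction proceeds.

toward reactants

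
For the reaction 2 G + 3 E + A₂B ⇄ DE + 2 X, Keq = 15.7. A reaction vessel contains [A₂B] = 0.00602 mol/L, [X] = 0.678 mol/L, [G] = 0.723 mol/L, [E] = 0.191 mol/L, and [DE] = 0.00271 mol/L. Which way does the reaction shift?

Q = [DE]·[X]² / ([G]²·[E]³·[A₂B]) = (0.00271)·(0.678)² / ((0.723)²·(0.191)³·(0.00602)) = 56.8
Q = 56.8 > Keq = 15.7, so the reverse reaction proceeds.

toward reactants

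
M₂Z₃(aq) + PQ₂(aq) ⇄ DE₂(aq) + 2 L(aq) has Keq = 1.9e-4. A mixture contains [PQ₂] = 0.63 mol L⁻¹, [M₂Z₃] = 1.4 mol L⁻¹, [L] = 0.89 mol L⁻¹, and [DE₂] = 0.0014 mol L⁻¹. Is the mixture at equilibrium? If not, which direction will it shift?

no; Q > K, reaction proceeds in reverse

Q = [DE₂]·[L]² / ([M₂Z₃]·[PQ₂]) = (0.0014)·(0.89)² / ((1.4)·(0.63)) = 0.0013
Q = 0.0013 > Keq = 1.9e-4: net reverse reaction.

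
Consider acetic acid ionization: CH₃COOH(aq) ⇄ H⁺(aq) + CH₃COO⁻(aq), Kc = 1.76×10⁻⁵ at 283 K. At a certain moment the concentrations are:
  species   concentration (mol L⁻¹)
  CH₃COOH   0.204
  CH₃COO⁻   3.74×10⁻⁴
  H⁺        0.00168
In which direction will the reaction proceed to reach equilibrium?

in the forward direction

Qc = [H⁺]·[CH₃COO⁻] / [CH₃COOH] = (0.00168)·(3.74×10⁻⁴) / (0.204) = 3.08×10⁻⁶
Qc = 3.08×10⁻⁶ < Kc = 1.76×10⁻⁵, so the forward reaction proceeds.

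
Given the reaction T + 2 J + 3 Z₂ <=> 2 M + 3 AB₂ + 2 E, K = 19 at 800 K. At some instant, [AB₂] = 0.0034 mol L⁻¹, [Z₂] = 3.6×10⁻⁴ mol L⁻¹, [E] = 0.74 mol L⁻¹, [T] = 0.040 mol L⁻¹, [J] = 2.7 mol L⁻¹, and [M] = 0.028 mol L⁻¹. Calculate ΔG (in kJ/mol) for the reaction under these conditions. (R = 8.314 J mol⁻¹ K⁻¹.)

ΔG = -18.2 kJ/mol

Q = [M]²·[AB₂]³·[E]² / ([T]·[J]²·[Z₂]³) = (0.028)²·(0.0034)³·(0.74)² / ((0.040)·(2.7)²·(3.6×10⁻⁴)³) = 1.24
ΔG = RT ln(Q/K) = (8.314 J mol⁻¹ K⁻¹)(800 K) × ln(1.24/19)
   = (6.651 kJ/mol)(-2.729) = -18.2 kJ/mol
ΔG < 0, so the forward reaction is spontaneous (proceeds forward).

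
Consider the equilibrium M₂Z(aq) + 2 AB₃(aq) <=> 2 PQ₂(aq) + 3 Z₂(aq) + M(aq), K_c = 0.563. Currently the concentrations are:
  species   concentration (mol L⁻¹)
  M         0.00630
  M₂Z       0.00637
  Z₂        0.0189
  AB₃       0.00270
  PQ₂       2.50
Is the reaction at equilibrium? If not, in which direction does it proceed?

Q_c = [PQ₂]²·[Z₂]³·[M] / ([M₂Z]·[AB₃]²) = (2.50)²·(0.0189)³·(0.00630) / ((0.00637)·(0.00270)²) = 5.72
Q_c = 5.72 > K_c = 0.563, so the reverse reaction proceeds.

reverse (toward reactants)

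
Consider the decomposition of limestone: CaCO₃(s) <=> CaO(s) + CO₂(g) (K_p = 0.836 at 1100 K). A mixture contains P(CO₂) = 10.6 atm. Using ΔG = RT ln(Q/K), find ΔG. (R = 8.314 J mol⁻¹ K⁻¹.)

ΔG = 23.2 kJ/mol

(CaCO₃, CaO are pure solids — omitted from Q_p.)
Q_p = P(CO₂) = 10.6
ΔG = RT ln(Q_p/K_p) = (8.314 J mol⁻¹ K⁻¹)(1100 K) × ln(10.6/0.836)
   = (9.145 kJ/mol)(2.540) = 23.2 kJ/mol
ΔG > 0, so the forward reaction is non-spontaneous (proceeds in reverse).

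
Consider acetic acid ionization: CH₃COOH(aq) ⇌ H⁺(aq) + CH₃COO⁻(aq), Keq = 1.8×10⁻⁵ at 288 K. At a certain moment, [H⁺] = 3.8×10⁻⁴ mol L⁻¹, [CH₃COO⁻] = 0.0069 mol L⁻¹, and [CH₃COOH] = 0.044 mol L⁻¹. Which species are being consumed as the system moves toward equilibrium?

Q = [H⁺]·[CH₃COO⁻] / [CH₃COOH] = (3.8×10⁻⁴)·(0.0069) / (0.044) = 6.0×10⁻⁵
Q = 6.0×10⁻⁵ > Keq = 1.8×10⁻⁵: net reverse reaction.

H⁺, CH₃COO⁻ (products)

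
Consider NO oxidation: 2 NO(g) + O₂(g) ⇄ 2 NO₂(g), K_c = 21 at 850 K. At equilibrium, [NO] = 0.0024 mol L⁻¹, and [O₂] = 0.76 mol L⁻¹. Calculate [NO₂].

[NO₂] = 0.0096 mol L⁻¹

At equilibrium, K_c = [NO₂]² / ([NO]²·[O₂]) = 21.
([NO₂])² / ((0.0024)²·(0.76)) = 21
[NO₂]² = 9.19×10⁻⁵ ⇒ [NO₂] = 0.0096 mol L⁻¹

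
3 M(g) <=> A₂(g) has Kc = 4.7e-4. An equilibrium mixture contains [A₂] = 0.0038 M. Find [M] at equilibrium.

[M] = 2.0 M

At equilibrium, Kc = [A₂] / [M]³ = 4.7e-4.
(0.0038) / ([M])³ = 4.7e-4
[M]³ = 8.09 ⇒ [M] = 2.0 M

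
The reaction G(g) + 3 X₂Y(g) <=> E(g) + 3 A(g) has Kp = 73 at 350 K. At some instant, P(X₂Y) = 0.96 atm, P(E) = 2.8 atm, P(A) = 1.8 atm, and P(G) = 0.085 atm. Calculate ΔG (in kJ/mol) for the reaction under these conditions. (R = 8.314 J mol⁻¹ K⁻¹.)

Qp = P(E)·P(A)³ / (P(G)·P(X₂Y)³) = (2.8)·(1.8)³ / ((0.085)·(0.96)³) = 217
ΔG = RT ln(Qp/Kp) = (8.314 J mol⁻¹ K⁻¹)(350 K) × ln(217/73)
   = (2.910 kJ/mol)(1.089) = 3.17 kJ/mol
ΔG > 0, so the forward reaction is non-spontaneous (proceeds in reverse).

ΔG = 3.17 kJ/mol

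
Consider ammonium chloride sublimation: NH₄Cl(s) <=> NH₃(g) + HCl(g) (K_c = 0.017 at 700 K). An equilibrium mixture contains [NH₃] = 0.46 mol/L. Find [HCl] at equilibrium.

[HCl] = 0.037 mol/L

(NH₄Cl is a pure solid — omitted from K_c.)
At equilibrium, K_c = [NH₃]·[HCl] = 0.017.
(0.46)·([HCl]) = 0.017
[HCl] = 0.0370 = 0.037 mol/L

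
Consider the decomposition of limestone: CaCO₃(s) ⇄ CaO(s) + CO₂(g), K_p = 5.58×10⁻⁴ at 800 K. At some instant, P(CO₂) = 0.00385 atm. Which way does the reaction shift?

(CaCO₃, CaO are pure solids — omitted from Q_p.)
Q_p = P(CO₂) = 0.00385
Q_p = 0.00385 > K_p = 5.58×10⁻⁴, so the reverse reaction proceeds.

toward reactants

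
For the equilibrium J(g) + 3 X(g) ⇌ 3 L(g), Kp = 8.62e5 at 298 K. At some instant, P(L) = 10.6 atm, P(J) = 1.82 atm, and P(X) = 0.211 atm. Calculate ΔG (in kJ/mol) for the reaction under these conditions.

ΔG = -6.23 kJ/mol

Qp = P(L)³ / (P(J)·P(X)³) = (10.6)³ / ((1.82)·(0.211)³) = 69700
ΔG = RT ln(Qp/Kp) = (8.314 J mol⁻¹ K⁻¹)(298 K) × ln(69700/8.62e5)
   = (2.478 kJ/mol)(-2.515) = -6.23 kJ/mol
ΔG < 0, so the forward reaction is spontaneous (proceeds forward).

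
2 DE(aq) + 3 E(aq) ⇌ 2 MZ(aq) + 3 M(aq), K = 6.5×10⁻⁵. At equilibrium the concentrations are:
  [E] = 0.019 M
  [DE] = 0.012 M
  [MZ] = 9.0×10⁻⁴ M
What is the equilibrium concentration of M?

At equilibrium, K = [MZ]²·[M]³ / ([DE]²·[E]³) = 6.5×10⁻⁵.
(9.0×10⁻⁴)²·([M])³ / ((0.012)²·(0.019)³) = 6.5×10⁻⁵
[M]³ = 7.93×10⁻⁸ ⇒ [M] = 0.0043 M

[M] = 0.0043 M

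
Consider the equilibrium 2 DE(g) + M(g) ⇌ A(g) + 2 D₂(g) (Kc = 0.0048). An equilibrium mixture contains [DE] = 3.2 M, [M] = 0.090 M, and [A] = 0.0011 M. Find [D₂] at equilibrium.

[D₂] = 2.0 M

At equilibrium, Kc = [A]·[D₂]² / ([DE]²·[M]) = 0.0048.
(0.0011)·([D₂])² / ((3.2)²·(0.090)) = 0.0048
[D₂]² = 4.02 ⇒ [D₂] = 2.0 M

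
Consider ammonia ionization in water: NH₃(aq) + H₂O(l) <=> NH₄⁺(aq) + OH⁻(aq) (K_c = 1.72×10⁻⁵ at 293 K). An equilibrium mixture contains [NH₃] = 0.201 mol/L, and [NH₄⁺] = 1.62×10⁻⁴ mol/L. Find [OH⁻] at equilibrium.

[OH⁻] = 0.0213 mol/L

(H₂O is a pure liquid — omitted from K_c.)
At equilibrium, K_c = [NH₄⁺]·[OH⁻] / [NH₃] = 1.72×10⁻⁵.
(1.62×10⁻⁴)·([OH⁻]) / (0.201) = 1.72×10⁻⁵
[OH⁻] = 0.0213 mol/L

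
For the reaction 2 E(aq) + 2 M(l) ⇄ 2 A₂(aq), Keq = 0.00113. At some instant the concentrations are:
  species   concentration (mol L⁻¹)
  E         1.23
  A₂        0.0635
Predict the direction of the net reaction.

to the left

(M is a pure liquid — omitted from Q.)
Q = [A₂]² / [E]² = (0.0635)² / (1.23)² = 0.00267
Q = 0.00267 > Keq = 0.00113, so the reverse reaction proceeds.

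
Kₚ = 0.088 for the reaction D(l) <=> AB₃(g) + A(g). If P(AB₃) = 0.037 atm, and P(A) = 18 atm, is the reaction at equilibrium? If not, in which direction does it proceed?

(D is a pure liquid — omitted from Qₚ.)
Qₚ = P(AB₃)·P(A) = (0.037)·(18) = 0.67
Qₚ = 0.67 > Kₚ = 0.088, so the reverse reaction proceeds.

to the left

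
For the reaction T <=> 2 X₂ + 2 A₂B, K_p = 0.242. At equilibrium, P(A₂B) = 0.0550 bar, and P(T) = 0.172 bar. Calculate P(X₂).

At equilibrium, K_p = P(X₂)²·P(A₂B)² / P(T) = 0.242.
(P(X₂))²·(0.0550)² / (0.172) = 0.242
P(X₂)² = 13.8 ⇒ P(X₂) = 3.71 bar

P(X₂) = 3.71 bar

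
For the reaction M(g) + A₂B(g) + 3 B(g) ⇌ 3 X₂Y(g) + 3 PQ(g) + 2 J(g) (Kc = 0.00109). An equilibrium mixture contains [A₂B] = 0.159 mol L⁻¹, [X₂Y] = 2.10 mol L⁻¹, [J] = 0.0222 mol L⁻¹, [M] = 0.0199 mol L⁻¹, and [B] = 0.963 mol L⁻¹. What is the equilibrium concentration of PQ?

At equilibrium, Kc = [X₂Y]³·[PQ]³·[J]² / ([M]·[A₂B]·[B]³) = 0.00109.
(2.10)³·([PQ])³·(0.0222)² / ((0.0199)·(0.159)·(0.963)³) = 0.00109
[PQ]³ = 6.75×10⁻⁴ ⇒ [PQ] = 0.0877 mol L⁻¹

[PQ] = 0.0877 mol L⁻¹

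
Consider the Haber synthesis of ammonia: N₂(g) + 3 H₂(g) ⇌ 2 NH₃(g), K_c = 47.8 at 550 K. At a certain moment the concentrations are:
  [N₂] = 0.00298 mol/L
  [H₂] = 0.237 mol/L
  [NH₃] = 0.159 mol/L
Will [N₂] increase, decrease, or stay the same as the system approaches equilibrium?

Q_c = [NH₃]² / ([N₂]·[H₂]³) = (0.159)² / ((0.00298)·(0.237)³) = 637
Q_c = 637 > K_c = 47.8: net reverse reaction.
N₂ is a reactant, so it increases.

increase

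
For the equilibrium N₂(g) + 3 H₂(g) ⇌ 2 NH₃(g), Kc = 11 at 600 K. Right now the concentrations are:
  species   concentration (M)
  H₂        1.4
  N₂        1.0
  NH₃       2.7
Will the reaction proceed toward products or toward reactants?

toward products

Qc = [NH₃]² / ([N₂]·[H₂]³) = (2.7)² / ((1.0)·(1.4)³) = 2.7
Qc = 2.7 < Kc = 11, so the forward reaction proceeds.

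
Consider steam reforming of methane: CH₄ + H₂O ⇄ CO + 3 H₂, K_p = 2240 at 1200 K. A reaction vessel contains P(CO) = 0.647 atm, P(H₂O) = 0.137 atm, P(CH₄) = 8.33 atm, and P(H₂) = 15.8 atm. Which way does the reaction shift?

at equilibrium

Q_p = P(CO)·P(H₂)³ / (P(CH₄)·P(H₂O)) = (0.647)·(15.8)³ / ((8.33)·(0.137)) = 2240
Q_p = 2240 = K_p, so the system is already at equilibrium.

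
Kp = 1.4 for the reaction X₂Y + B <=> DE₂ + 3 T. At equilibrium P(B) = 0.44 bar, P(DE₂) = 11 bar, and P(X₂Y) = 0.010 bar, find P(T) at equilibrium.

At equilibrium, Kp = P(DE₂)·P(T)³ / (P(X₂Y)·P(B)) = 1.4.
(11)·(P(T))³ / ((0.010)·(0.44)) = 1.4
P(T)³ = 5.60×10⁻⁴ ⇒ P(T) = 0.082 bar

P(T) = 0.082 bar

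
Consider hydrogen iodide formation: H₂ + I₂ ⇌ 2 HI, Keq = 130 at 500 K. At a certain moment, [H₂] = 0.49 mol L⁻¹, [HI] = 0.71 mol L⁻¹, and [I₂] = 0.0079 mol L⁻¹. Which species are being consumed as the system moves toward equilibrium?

none (at equilibrium)

Q = [HI]² / ([H₂]·[I₂]) = (0.71)² / ((0.49)·(0.0079)) = 130
Q = 130 = Keq; the system is at equilibrium.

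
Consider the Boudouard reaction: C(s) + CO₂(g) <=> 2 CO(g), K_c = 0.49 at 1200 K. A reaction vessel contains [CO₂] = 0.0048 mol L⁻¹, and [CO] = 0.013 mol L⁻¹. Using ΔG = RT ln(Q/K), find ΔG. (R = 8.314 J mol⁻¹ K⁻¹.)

(C is a pure solid — omitted from Q_c.)
Q_c = [CO]² / [CO₂] = (0.013)² / (0.0048) = 0.0352
ΔG = RT ln(Q_c/K_c) = (8.314 J mol⁻¹ K⁻¹)(1200 K) × ln(0.0352/0.49)
   = (9.977 kJ/mol)(-2.633) = -26.3 kJ/mol
ΔG < 0, so the forward reaction is spontaneous (proceeds forward).

ΔG = -26.3 kJ/mol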